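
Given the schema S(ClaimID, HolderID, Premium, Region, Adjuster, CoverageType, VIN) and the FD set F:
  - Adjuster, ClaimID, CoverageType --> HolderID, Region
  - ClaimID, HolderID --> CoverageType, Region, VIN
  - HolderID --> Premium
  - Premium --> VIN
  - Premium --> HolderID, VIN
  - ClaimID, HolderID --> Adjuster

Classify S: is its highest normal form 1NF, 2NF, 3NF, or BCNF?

Candidate keys: {Adjuster, ClaimID, CoverageType}, {ClaimID, HolderID}, {ClaimID, Premium}. Prime attributes: {Adjuster, ClaimID, CoverageType, HolderID, Premium}.
For HolderID --> Premium we have {HolderID}⁺ = {HolderID, Premium, VIN}; {HolderID} is not a superkey, so BCNF fails.
Because {VIN} is non-prime and the left side of Premium --> VIN is not a superkey, the relation is not in 3NF.
The proper key subset {HolderID} of {ClaimID, HolderID} determines non-prime {VIN}, so the relation is not even in 2NF.

1NF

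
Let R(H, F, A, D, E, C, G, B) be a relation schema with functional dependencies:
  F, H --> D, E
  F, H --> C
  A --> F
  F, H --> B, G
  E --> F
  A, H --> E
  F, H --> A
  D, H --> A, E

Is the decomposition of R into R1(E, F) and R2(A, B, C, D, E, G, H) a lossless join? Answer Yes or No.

R1 ∩ R2 = {E}; its closure under F is {E, F}.
This includes all of R1, so the common attributes are a superkey of R1 — the join is lossless.

Yes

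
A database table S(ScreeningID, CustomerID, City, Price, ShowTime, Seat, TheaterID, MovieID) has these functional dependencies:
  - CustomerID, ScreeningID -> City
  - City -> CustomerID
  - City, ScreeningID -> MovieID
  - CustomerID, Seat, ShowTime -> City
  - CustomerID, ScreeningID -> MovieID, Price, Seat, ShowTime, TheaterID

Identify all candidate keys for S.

{City, ScreeningID}, {CustomerID, ScreeningID}

Attributes never on any right-hand side: {ScreeningID} — every candidate key must contain it.
{City, ScreeningID}⁺ = {City, CustomerID, MovieID, Price, ScreeningID, Seat, ShowTime, TheaterID}, which is every attribute, so {City, ScreeningID} is a candidate key.
{CustomerID, ScreeningID}⁺ = {City, CustomerID, MovieID, Price, ScreeningID, Seat, ShowTime, TheaterID}, which is every attribute, so {CustomerID, ScreeningID} is a candidate key.
These are minimal and exhaustive — every other superkey contains one of them.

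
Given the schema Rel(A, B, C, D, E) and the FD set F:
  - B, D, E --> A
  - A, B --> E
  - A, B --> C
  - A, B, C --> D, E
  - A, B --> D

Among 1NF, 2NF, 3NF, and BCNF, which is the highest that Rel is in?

Candidate keys: {A, B}, {B, D, E}. Prime attributes: {A, B, D, E}.
Every FD has a superkey on the left, so the relation is in BCNF.

BCNF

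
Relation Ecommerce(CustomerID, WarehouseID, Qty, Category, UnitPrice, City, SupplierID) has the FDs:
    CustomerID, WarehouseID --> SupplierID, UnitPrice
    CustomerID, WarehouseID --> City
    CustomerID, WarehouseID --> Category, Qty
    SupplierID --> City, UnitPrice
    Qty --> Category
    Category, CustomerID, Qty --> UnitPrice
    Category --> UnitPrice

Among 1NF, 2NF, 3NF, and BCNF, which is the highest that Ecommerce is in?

2NF

Candidate key: {CustomerID, WarehouseID}. Prime attributes: {CustomerID, WarehouseID}.
For SupplierID --> City, UnitPrice we have {SupplierID}⁺ = {City, SupplierID, UnitPrice}; {SupplierID} is not a superkey, so BCNF fails.
Because {City, UnitPrice} are non-prime and the left side of SupplierID --> City, UnitPrice is not a superkey, the relation is not in 3NF.
No non-prime attribute depends on a proper subset of any candidate key, so 2NF holds.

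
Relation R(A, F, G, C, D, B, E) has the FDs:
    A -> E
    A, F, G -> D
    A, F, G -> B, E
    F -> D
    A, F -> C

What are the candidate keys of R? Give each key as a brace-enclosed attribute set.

No FD produces {A, F, G}, so they must be in every candidate key.
{A, F, G}⁺ = {A, B, C, D, E, F, G} — all of the relation — so {A, F, G} is a candidate key.
No other minimal set has full closure, so this is the only candidate key.

{A, F, G}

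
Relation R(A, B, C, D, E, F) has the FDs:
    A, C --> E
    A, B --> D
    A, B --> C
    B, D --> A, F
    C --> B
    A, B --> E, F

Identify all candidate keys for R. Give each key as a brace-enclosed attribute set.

{A, B}, {A, C}, {B, D}, {C, D}

Closure of {A, B} is {A, B, C, D, E, F}, the whole schema; {A, B} is a candidate key.
Closure of {A, C} is {A, B, C, D, E, F}, the whole schema; {A, C} is a candidate key.
Closure of {B, D} is {A, B, C, D, E, F}, the whole schema; {B, D} is a candidate key.
Closure of {C, D} is {A, B, C, D, E, F}, the whole schema; {C, D} is a candidate key.
These are minimal and exhaustive — every other superkey contains one of them.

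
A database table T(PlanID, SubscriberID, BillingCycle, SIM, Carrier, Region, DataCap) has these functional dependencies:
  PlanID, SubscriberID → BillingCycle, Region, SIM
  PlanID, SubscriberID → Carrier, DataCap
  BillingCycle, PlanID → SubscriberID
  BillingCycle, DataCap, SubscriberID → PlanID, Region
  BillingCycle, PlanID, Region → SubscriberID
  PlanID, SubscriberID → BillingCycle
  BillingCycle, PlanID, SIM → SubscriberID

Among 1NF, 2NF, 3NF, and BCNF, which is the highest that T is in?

Candidate keys: {BillingCycle, DataCap, SubscriberID}, {BillingCycle, PlanID}, {PlanID, SubscriberID}. Prime attributes: {BillingCycle, DataCap, PlanID, SubscriberID}.
Each dependency's left side is a superkey — BCNF holds.

BCNF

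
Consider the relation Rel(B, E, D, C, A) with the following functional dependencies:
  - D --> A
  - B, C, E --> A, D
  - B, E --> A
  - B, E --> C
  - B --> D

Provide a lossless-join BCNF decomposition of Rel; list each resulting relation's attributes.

Candidate key of the original relation: {B, E}.
Within {A, B, C, D, E}: {D}⁺ ∩ {A, B, C, D, E} = {A, D}, not the whole set, so D --> A violates BCNF; decompose into {A, D} and {B, C, D, E}.
{A, D} is in BCNF.
Within {B, C, D, E}: {B}⁺ ∩ {B, C, D, E} = {B, D}, not the whole set, so B --> D violates BCNF; decompose into {B, D} and {B, C, E}.
{B, D} is in BCNF.
{B, C, E} is in BCNF.

{A, D}; {B, C, E}; {B, D}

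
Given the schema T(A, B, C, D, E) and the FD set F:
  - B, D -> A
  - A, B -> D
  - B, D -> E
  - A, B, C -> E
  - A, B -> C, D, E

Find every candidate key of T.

Attributes never on any right-hand side: {B} — every candidate key must contain it.
Closure of {A, B} is {A, B, C, D, E}, the whole schema; {A, B} is a candidate key.
Closure of {B, D} is {A, B, C, D, E}, the whole schema; {B, D} is a candidate key.
These are minimal and exhaustive — every other superkey contains one of them.

{A, B}, {B, D}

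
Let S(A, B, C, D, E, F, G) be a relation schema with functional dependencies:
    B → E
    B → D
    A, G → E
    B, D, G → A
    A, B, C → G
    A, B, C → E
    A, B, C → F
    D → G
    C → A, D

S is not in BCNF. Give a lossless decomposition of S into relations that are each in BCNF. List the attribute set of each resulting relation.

{A, B, D}; {A, E, G}; {B, C, F}; {D, G}

Candidate key of the original relation: {B, C}.
In {A, B, C, D, E, F, G}, {B} is not a superkey ({B}⁺ restricted to this set is {A, B, D, E, G}), so split on B → A, D, E, G into {A, B, D, E, G} and {B, C, F}.
In {A, B, D, E, G}, {A, G} is not a superkey ({A, G}⁺ restricted to this set is {A, E, G}), so split on A, G → E into {A, E, G} and {A, B, D, G}.
{A, E, G} has no BCNF violation.
In {A, B, D, G}, {D} is not a superkey ({D}⁺ restricted to this set is {D, G}), so split on D → G into {D, G} and {A, B, D}.
{D, G} has no BCNF violation.
{A, B, D} has no BCNF violation.
{B, C, F} has no BCNF violation.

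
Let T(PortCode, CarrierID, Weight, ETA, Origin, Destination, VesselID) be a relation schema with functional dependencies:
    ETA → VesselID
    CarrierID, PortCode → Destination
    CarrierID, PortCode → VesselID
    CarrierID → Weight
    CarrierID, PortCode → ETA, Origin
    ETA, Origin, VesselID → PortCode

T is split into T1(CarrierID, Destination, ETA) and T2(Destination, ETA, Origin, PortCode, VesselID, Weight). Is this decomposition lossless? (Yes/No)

Common attributes: {Destination, ETA}; their closure is {Destination, ETA, VesselID}.
Neither T1 nor T2 is contained in that closure, so the decomposition is lossy.

No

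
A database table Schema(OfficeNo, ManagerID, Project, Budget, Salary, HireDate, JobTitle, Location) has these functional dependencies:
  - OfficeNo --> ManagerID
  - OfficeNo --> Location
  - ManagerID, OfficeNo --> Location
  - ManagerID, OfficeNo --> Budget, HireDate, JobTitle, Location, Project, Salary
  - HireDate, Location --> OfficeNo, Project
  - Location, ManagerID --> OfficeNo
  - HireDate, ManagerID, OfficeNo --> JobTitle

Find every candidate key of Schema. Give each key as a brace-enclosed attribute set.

{OfficeNo}⁺ = {Budget, HireDate, JobTitle, Location, ManagerID, OfficeNo, Project, Salary} — all of the relation — so {OfficeNo} is a candidate key.
{HireDate, Location}⁺ = {Budget, HireDate, JobTitle, Location, ManagerID, OfficeNo, Project, Salary} — all of the relation — so {HireDate, Location} is a candidate key.
{Location, ManagerID}⁺ = {Budget, HireDate, JobTitle, Location, ManagerID, OfficeNo, Project, Salary} — all of the relation — so {Location, ManagerID} is a candidate key.
These are minimal and exhaustive — every other superkey contains one of them.

{HireDate, Location}, {Location, ManagerID}, {OfficeNo}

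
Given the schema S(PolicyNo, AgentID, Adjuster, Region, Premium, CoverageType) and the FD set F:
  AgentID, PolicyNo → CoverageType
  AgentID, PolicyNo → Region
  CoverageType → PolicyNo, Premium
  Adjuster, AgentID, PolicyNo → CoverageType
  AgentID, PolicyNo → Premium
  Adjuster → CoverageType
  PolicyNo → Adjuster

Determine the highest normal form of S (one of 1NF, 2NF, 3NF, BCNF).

Candidate keys: {Adjuster, AgentID}, {AgentID, CoverageType}, {AgentID, PolicyNo}. Prime attributes: {Adjuster, AgentID, CoverageType, PolicyNo}.
CoverageType → PolicyNo, Premium: {CoverageType}⁺ = {Adjuster, CoverageType, PolicyNo, Premium}, which is not all of the attributes, so the left side is not a superkey — BCNF is violated.
Because {Premium} is non-prime and the left side of CoverageType → PolicyNo, Premium is not a superkey, the relation is not in 3NF.
The proper key subset {Adjuster} of {Adjuster, AgentID} determines non-prime {Premium}, so the relation is not even in 2NF.

1NF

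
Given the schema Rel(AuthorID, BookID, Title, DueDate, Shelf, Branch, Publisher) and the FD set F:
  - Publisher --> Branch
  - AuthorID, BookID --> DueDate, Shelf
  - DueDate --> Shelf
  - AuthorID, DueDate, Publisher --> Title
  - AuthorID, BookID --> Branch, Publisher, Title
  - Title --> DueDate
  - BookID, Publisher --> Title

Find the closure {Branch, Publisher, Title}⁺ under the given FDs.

{Branch, DueDate, Publisher, Shelf, Title}

Start with {Branch, Publisher, Title}.
Title --> DueDate applies; add {DueDate} → now {Branch, DueDate, Publisher, Title}.
DueDate --> Shelf applies; add {Shelf} → now {Branch, DueDate, Publisher, Shelf, Title}.
No further FD applies.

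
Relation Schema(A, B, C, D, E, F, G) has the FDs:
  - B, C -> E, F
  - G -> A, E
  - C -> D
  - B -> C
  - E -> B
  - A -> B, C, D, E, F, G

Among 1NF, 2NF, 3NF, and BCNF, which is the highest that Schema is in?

Candidate keys: {A}, {G}. Prime attributes: {A, G}.
For B, C -> E, F we have {B, C}⁺ = {B, C, D, E, F}; {B, C} is not a superkey, so BCNF fails.
B, C -> E, F has non-prime {E, F} on the right and a non-superkey on the left, so 3NF fails.
Every candidate key is a single attribute, so no partial dependency is possible; 2NF holds.

2NF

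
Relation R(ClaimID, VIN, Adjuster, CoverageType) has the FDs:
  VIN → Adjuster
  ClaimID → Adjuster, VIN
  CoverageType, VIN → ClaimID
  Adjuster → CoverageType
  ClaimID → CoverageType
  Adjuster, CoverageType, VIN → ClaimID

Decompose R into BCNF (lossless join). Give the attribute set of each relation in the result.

Candidate keys of the original relation: {ClaimID}, {VIN}.
In {Adjuster, ClaimID, CoverageType, VIN}, {Adjuster} is not a superkey ({Adjuster}⁺ restricted to this set is {Adjuster, CoverageType}), so split on Adjuster → CoverageType into {Adjuster, CoverageType} and {Adjuster, ClaimID, VIN}.
{Adjuster, CoverageType} has no BCNF violation.
{Adjuster, ClaimID, VIN} has no BCNF violation.

{Adjuster, ClaimID, VIN}; {Adjuster, CoverageType}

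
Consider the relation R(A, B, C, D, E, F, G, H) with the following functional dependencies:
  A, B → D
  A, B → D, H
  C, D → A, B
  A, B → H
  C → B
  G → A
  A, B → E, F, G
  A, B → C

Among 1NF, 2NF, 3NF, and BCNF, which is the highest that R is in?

Candidate keys: {A, B}, {A, C}, {B, G}, {C, D}, {C, G}. Prime attributes: {A, B, C, D, G}.
C → B: {C}⁺ = {B, C}, which is not all of the attributes, so the left side is not a superkey — BCNF is violated.
But every attribute on its right side ({B}) is prime, and the same holds for every other non-superkey FD, so 3NF still holds.

3NF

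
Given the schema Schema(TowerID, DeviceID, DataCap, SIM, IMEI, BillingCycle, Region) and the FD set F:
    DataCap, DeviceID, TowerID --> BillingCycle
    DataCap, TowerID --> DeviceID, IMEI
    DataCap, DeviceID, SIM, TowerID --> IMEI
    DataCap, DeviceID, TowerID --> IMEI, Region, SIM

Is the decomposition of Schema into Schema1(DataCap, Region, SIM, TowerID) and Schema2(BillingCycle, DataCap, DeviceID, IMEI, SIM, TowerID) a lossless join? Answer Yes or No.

Common attributes: {DataCap, SIM, TowerID}; their closure is {BillingCycle, DataCap, DeviceID, IMEI, Region, SIM, TowerID}.
Schema1 is contained in that closure, so Schema1 ∩ Schema2 --> Schema1 holds and the join is lossless.

Yes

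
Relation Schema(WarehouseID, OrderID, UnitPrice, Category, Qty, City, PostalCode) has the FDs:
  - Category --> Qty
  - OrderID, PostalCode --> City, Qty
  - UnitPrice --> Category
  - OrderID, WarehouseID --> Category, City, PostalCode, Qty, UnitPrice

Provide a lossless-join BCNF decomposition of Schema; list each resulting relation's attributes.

Candidate key of the original relation: {OrderID, WarehouseID}.
Within {Category, City, OrderID, PostalCode, Qty, UnitPrice, WarehouseID}: {Category}⁺ ∩ {Category, City, OrderID, PostalCode, Qty, UnitPrice, WarehouseID} = {Category, Qty}, not the whole set, so Category --> Qty violates BCNF; decompose into {Category, Qty} and {Category, City, OrderID, PostalCode, UnitPrice, WarehouseID}.
{Category, Qty}: every determinant is a superkey — BCNF.
Within {Category, City, OrderID, PostalCode, UnitPrice, WarehouseID}: {OrderID, PostalCode}⁺ ∩ {Category, City, OrderID, PostalCode, UnitPrice, WarehouseID} = {City, OrderID, PostalCode}, not the whole set, so OrderID, PostalCode --> City violates BCNF; decompose into {City, OrderID, PostalCode} and {Category, OrderID, PostalCode, UnitPrice, WarehouseID}.
{City, OrderID, PostalCode}: every determinant is a superkey — BCNF.
Within {Category, OrderID, PostalCode, UnitPrice, WarehouseID}: {UnitPrice}⁺ ∩ {Category, OrderID, PostalCode, UnitPrice, WarehouseID} = {Category, UnitPrice}, not the whole set, so UnitPrice --> Category violates BCNF; decompose into {Category, UnitPrice} and {OrderID, PostalCode, UnitPrice, WarehouseID}.
{Category, UnitPrice}: every determinant is a superkey — BCNF.
{OrderID, PostalCode, UnitPrice, WarehouseID}: every determinant is a superkey — BCNF.

{Category, Qty}; {Category, UnitPrice}; {City, OrderID, PostalCode}; {OrderID, PostalCode, UnitPrice, WarehouseID}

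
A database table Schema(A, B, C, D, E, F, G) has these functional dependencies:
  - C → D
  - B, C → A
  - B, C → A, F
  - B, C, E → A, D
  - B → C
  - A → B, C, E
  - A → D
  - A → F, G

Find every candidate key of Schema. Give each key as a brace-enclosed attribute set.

Closure of {A} is {A, B, C, D, E, F, G}, the whole schema; {A} is a candidate key.
Closure of {B} is {A, B, C, D, E, F, G}, the whole schema; {B} is a candidate key.
No proper subset of any of these is a key, and no other minimal superkey exists.

{A}, {B}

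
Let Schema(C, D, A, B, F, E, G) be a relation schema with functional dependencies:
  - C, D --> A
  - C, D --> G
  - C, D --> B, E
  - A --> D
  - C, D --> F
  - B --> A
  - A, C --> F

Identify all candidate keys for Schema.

{A, C}, {B, C}, {C, D}

{C} never appears on the right of any FD, so every key must include it.
Closure of {A, C} is {A, B, C, D, E, F, G}, the whole schema; {A, C} is a candidate key.
Closure of {B, C} is {A, B, C, D, E, F, G}, the whole schema; {B, C} is a candidate key.
Closure of {C, D} is {A, B, C, D, E, F, G}, the whole schema; {C, D} is a candidate key.
No proper subset of any of these is a key, and no other minimal superkey exists.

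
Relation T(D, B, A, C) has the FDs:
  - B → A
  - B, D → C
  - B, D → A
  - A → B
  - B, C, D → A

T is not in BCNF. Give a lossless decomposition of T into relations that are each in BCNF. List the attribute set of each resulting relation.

{A, B}; {B, C, D}

Candidate keys of the original relation: {A, D}, {B, D}.
In {A, B, C, D}, {B} is not a superkey ({B}⁺ restricted to this set is {A, B}), so split on B → A into {A, B} and {B, C, D}.
{A, B} has no BCNF violation.
{B, C, D} has no BCNF violation.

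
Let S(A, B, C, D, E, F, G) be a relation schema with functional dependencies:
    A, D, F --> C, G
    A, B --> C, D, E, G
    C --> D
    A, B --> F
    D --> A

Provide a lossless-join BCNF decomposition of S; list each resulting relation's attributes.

{A, D}; {B, D, E, F}; {C, D}; {C, F, G}

Candidate keys of the original relation: {A, B}, {B, C}, {B, D}.
Within {A, B, C, D, E, F, G}: {A, D, F}⁺ ∩ {A, B, C, D, E, F, G} = {A, C, D, F, G}, not the whole set, so A, D, F --> C, G violates BCNF; decompose into {A, C, D, F, G} and {A, B, D, E, F}.
Within {A, C, D, F, G}: {C}⁺ ∩ {A, C, D, F, G} = {A, C, D}, not the whole set, so C --> A, D violates BCNF; decompose into {A, C, D} and {C, F, G}.
Within {A, C, D}: {D}⁺ ∩ {A, C, D} = {A, D}, not the whole set, so D --> A violates BCNF; decompose into {A, D} and {C, D}.
{A, D} has no BCNF violation.
{C, D} has no BCNF violation.
{C, F, G} has no BCNF violation.
Within {A, B, D, E, F}: {D}⁺ ∩ {A, B, D, E, F} = {A, D}, not the whole set, so D --> A violates BCNF; decompose into {A, D} and {B, D, E, F}.
{A, D} has no BCNF violation.
{B, D, E, F} has no BCNF violation.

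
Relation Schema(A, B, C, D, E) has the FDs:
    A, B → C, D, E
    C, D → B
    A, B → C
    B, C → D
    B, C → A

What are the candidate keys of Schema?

{A, B}, {B, C}, {C, D}

{A, B}⁺ = {A, B, C, D, E}, which is every attribute, so {A, B} is a candidate key.
{B, C}⁺ = {A, B, C, D, E}, which is every attribute, so {B, C} is a candidate key.
{C, D}⁺ = {A, B, C, D, E}, which is every attribute, so {C, D} is a candidate key.
Any other superkey properly contains one of these, so there are no further candidate keys.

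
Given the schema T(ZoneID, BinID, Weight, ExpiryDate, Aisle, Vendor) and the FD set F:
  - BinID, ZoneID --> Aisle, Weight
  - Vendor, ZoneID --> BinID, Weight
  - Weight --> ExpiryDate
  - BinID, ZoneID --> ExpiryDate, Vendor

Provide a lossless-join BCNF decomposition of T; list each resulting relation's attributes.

{Aisle, BinID, Vendor, Weight, ZoneID}; {ExpiryDate, Weight}

Candidate keys of the original relation: {BinID, ZoneID}, {Vendor, ZoneID}.
Within {Aisle, BinID, ExpiryDate, Vendor, Weight, ZoneID}: {Weight}⁺ ∩ {Aisle, BinID, ExpiryDate, Vendor, Weight, ZoneID} = {ExpiryDate, Weight}, not the whole set, so Weight --> ExpiryDate violates BCNF; decompose into {ExpiryDate, Weight} and {Aisle, BinID, Vendor, Weight, ZoneID}.
{ExpiryDate, Weight}: every determinant is a superkey — BCNF.
{Aisle, BinID, Vendor, Weight, ZoneID}: every determinant is a superkey — BCNF.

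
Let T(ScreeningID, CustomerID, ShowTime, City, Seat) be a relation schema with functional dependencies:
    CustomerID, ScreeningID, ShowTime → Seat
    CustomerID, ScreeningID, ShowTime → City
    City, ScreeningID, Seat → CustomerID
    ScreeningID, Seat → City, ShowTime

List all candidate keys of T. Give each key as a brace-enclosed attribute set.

No FD produces {ScreeningID}, so it must be in every candidate key.
{ScreeningID, Seat} is a candidate key since {ScreeningID, Seat}⁺ = {City, CustomerID, ScreeningID, Seat, ShowTime} covers every attribute.
{CustomerID, ScreeningID, ShowTime} is a candidate key since {CustomerID, ScreeningID, ShowTime}⁺ = {City, CustomerID, ScreeningID, Seat, ShowTime} covers every attribute.
No proper subset of any of these is a key, and no other minimal superkey exists.

{CustomerID, ScreeningID, ShowTime}, {ScreeningID, Seat}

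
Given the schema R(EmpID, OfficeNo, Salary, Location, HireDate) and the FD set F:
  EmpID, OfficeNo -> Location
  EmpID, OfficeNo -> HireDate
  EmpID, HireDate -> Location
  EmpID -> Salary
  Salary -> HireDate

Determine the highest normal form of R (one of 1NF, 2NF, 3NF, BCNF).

Candidate key: {EmpID, OfficeNo}. Prime attributes: {EmpID, OfficeNo}.
EmpID, HireDate -> Location: {EmpID, HireDate}⁺ = {EmpID, HireDate, Location, Salary}, which is not all of the attributes, so the left side is not a superkey — BCNF is violated.
Because {Location} is non-prime and the left side of EmpID, HireDate -> Location is not a superkey, the relation is not in 3NF.
Since {EmpID} ⊂ {EmpID, OfficeNo} and {EmpID}⁺ ⊇ {HireDate, Location, Salary} with {HireDate, Location, Salary} non-prime, there is a partial dependency; 2NF fails.

1NF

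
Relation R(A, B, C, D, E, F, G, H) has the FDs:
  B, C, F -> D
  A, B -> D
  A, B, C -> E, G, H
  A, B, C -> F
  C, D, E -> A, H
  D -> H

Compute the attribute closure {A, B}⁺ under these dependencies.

{A, B, D, H}

Start with {A, B}.
A, B -> D applies; add {D} → now {A, B, D}.
D -> H applies; add {H} → now {A, B, D, H}.
No further FD applies.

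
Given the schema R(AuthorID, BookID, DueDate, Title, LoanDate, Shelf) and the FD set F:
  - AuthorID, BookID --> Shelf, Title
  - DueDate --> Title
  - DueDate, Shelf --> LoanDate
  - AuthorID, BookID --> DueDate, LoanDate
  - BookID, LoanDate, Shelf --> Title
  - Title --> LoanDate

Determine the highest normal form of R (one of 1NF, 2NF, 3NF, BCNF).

Candidate key: {AuthorID, BookID}. Prime attributes: {AuthorID, BookID}.
For DueDate --> Title we have {DueDate}⁺ = {DueDate, LoanDate, Title}; {DueDate} is not a superkey, so BCNF fails.
DueDate --> Title determines the non-prime attribute {Title} from a non-superkey — 3NF is violated.
Checking every proper subset of each key, none determines a non-prime attribute — 2NF is satisfied.

2NF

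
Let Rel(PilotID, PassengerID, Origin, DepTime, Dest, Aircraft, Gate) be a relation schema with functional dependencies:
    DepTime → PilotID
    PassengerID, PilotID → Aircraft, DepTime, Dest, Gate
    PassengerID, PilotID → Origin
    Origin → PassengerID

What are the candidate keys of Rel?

{DepTime, Origin}, {DepTime, PassengerID}, {Origin, PilotID}, {PassengerID, PilotID}

{DepTime, Origin}⁺ = {Aircraft, DepTime, Dest, Gate, Origin, PassengerID, PilotID}, which is every attribute, so {DepTime, Origin} is a candidate key.
{DepTime, PassengerID}⁺ = {Aircraft, DepTime, Dest, Gate, Origin, PassengerID, PilotID}, which is every attribute, so {DepTime, PassengerID} is a candidate key.
{Origin, PilotID}⁺ = {Aircraft, DepTime, Dest, Gate, Origin, PassengerID, PilotID}, which is every attribute, so {Origin, PilotID} is a candidate key.
{PassengerID, PilotID}⁺ = {Aircraft, DepTime, Dest, Gate, Origin, PassengerID, PilotID}, which is every attribute, so {PassengerID, PilotID} is a candidate key.
Any other superkey properly contains one of these, so there are no further candidate keys.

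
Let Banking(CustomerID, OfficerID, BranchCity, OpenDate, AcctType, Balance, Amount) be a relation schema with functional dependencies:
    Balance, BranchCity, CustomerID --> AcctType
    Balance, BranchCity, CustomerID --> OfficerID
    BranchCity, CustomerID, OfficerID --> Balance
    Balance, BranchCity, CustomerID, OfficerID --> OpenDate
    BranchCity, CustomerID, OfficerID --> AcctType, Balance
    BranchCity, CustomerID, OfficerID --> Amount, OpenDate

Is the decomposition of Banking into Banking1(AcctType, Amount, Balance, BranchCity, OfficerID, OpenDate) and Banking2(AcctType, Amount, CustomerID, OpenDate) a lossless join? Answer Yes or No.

Banking1 ∩ Banking2 = {AcctType, Amount, OpenDate}; its closure under F is {AcctType, Amount, OpenDate}.
Neither Banking1 nor Banking2 is contained in that closure, so the decomposition is lossy.

No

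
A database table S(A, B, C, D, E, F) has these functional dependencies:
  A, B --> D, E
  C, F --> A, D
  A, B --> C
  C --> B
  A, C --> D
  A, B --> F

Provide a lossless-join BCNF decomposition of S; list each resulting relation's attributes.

{A, C, D, E, F}; {B, C}

Candidate keys of the original relation: {A, B}, {A, C}, {C, F}.
In {A, B, C, D, E, F}, {C} is not a superkey ({C}⁺ restricted to this set is {B, C}), so split on C --> B into {B, C} and {A, C, D, E, F}.
{B, C}: every determinant is a superkey — BCNF.
{A, C, D, E, F}: every determinant is a superkey — BCNF.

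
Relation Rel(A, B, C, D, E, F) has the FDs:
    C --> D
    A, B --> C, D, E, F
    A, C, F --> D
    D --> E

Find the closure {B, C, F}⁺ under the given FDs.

Start with {B, C, F}.
C --> D applies; add {D} → now {B, C, D, F}.
D --> E applies; add {E} → now {B, C, D, E, F}.
No further FD applies.

{B, C, D, E, F}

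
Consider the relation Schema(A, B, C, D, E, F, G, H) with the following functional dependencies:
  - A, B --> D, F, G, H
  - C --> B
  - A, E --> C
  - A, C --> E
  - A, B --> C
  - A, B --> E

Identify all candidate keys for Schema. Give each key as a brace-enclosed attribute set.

{A} never appears on the right of any FD, so every key must include it.
{A, B} is a candidate key since {A, B}⁺ = {A, B, C, D, E, F, G, H} covers every attribute.
{A, C} is a candidate key since {A, C}⁺ = {A, B, C, D, E, F, G, H} covers every attribute.
{A, E} is a candidate key since {A, E}⁺ = {A, B, C, D, E, F, G, H} covers every attribute.
Any other superkey properly contains one of these, so there are no further candidate keys.

{A, B}, {A, C}, {A, E}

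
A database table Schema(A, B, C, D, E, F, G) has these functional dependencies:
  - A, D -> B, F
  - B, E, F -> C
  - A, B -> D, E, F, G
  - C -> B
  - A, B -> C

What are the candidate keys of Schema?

{A, B}, {A, C}, {A, D}

Attributes never on any right-hand side: {A} — every candidate key must contain it.
{A, B} is a candidate key since {A, B}⁺ = {A, B, C, D, E, F, G} covers every attribute.
{A, C} is a candidate key since {A, C}⁺ = {A, B, C, D, E, F, G} covers every attribute.
{A, D} is a candidate key since {A, D}⁺ = {A, B, C, D, E, F, G} covers every attribute.
No proper subset of any of these is a key, and no other minimal superkey exists.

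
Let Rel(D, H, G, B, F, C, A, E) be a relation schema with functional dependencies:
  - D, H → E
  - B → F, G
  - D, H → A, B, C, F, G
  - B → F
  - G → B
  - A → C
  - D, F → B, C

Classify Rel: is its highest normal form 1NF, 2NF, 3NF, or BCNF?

2NF

Candidate key: {D, H}. Prime attributes: {D, H}.
For B → F, G we have {B}⁺ = {B, F, G}; {B} is not a superkey, so BCNF fails.
Because {F, G} are non-prime and the left side of B → F, G is not a superkey, the relation is not in 3NF.
No non-prime attribute depends on a proper subset of any candidate key, so 2NF holds.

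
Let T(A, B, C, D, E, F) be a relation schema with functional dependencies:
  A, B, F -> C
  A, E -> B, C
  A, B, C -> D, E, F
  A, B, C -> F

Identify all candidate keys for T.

{A, B, C}, {A, B, F}, {A, E}

No FD produces {A}, so it must be in every candidate key.
{A, E}⁺ = {A, B, C, D, E, F} — all of the relation — so {A, E} is a candidate key.
{A, B, C}⁺ = {A, B, C, D, E, F} — all of the relation — so {A, B, C} is a candidate key.
{A, B, F}⁺ = {A, B, C, D, E, F} — all of the relation — so {A, B, F} is a candidate key.
These are minimal and exhaustive — every other superkey contains one of them.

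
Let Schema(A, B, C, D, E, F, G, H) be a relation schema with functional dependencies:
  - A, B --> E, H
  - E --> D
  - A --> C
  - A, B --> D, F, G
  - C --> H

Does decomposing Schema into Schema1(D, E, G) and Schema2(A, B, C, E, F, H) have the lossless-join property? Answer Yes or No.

Common attributes: {E}; their closure is {D, E}.
The closure covers neither Schema1 nor Schema2 entirely; the join is not lossless.

No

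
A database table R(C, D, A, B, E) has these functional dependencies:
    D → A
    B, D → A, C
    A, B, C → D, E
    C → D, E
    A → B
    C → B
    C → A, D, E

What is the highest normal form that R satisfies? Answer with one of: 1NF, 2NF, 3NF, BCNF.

2NF

Candidate keys: {C}, {D}. Prime attributes: {C, D}.
A → B: {A}⁺ = {A, B}, which is not all of the attributes, so the left side is not a superkey — BCNF is violated.
A → B determines the non-prime attribute {B} from a non-superkey — 3NF is violated.
Every candidate key is a single attribute, so no partial dependency is possible; 2NF holds.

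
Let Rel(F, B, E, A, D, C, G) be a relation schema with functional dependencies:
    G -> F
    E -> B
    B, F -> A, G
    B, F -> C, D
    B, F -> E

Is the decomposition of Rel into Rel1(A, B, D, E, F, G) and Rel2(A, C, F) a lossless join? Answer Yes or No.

No

Common attributes: {A, F}; their closure is {A, F}.
Neither Rel1 nor Rel2 is contained in that closure, so the decomposition is lossy.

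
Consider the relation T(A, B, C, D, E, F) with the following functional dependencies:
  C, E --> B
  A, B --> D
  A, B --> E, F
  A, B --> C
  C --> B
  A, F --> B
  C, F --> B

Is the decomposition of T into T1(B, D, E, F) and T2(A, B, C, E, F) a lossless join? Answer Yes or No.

No

Common attributes: {B, E, F}; their closure is {B, E, F}.
The closure covers neither T1 nor T2 entirely; the join is not lossless.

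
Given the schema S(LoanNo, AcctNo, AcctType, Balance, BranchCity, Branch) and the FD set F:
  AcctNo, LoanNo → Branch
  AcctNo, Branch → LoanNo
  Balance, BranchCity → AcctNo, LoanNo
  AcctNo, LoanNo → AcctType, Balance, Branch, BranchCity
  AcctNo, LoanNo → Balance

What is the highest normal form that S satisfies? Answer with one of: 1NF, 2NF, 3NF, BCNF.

BCNF

Candidate keys: {AcctNo, Branch}, {AcctNo, LoanNo}, {Balance, BranchCity}. Prime attributes: {AcctNo, Balance, Branch, BranchCity, LoanNo}.
Every FD has a superkey on the left, so the relation is in BCNF.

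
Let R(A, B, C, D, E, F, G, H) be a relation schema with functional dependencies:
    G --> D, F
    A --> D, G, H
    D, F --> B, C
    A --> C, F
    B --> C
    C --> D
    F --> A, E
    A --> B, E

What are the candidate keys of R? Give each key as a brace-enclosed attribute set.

Closure of {A} is {A, B, C, D, E, F, G, H}, the whole schema; {A} is a candidate key.
Closure of {F} is {A, B, C, D, E, F, G, H}, the whole schema; {F} is a candidate key.
Closure of {G} is {A, B, C, D, E, F, G, H}, the whole schema; {G} is a candidate key.
These are minimal and exhaustive — every other superkey contains one of them.

{A}, {F}, {G}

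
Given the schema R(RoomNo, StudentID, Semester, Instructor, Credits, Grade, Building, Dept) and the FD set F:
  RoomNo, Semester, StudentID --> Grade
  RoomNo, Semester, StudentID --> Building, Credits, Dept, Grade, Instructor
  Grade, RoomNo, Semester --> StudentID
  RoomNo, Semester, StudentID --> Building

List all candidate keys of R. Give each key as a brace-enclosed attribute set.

{Grade, RoomNo, Semester}, {RoomNo, Semester, StudentID}

No FD produces {RoomNo, Semester}, so they must be in every candidate key.
{Grade, RoomNo, Semester}⁺ = {Building, Credits, Dept, Grade, Instructor, RoomNo, Semester, StudentID}, which is every attribute, so {Grade, RoomNo, Semester} is a candidate key.
{RoomNo, Semester, StudentID}⁺ = {Building, Credits, Dept, Grade, Instructor, RoomNo, Semester, StudentID}, which is every attribute, so {RoomNo, Semester, StudentID} is a candidate key.
Any other superkey properly contains one of these, so there are no further candidate keys.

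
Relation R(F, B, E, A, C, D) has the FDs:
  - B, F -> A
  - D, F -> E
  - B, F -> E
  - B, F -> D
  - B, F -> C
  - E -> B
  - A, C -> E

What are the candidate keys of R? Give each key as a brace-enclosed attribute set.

Attributes never on any right-hand side: {F} — every candidate key must contain it.
{B, F}⁺ = {A, B, C, D, E, F} — all of the relation — so {B, F} is a candidate key.
{D, F}⁺ = {A, B, C, D, E, F} — all of the relation — so {D, F} is a candidate key.
{E, F}⁺ = {A, B, C, D, E, F} — all of the relation — so {E, F} is a candidate key.
{A, C, F}⁺ = {A, B, C, D, E, F} — all of the relation — so {A, C, F} is a candidate key.
Any other superkey properly contains one of these, so there are no further candidate keys.

{A, C, F}, {B, F}, {D, F}, {E, F}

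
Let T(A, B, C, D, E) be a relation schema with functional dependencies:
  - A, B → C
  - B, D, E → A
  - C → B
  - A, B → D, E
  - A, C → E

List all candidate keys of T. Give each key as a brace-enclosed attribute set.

{A, B}, {A, C}, {B, D, E}, {C, D, E}

{A, B} is a candidate key since {A, B}⁺ = {A, B, C, D, E} covers every attribute.
{A, C} is a candidate key since {A, C}⁺ = {A, B, C, D, E} covers every attribute.
{B, D, E} is a candidate key since {B, D, E}⁺ = {A, B, C, D, E} covers every attribute.
{C, D, E} is a candidate key since {C, D, E}⁺ = {A, B, C, D, E} covers every attribute.
No proper subset of any of these is a key, and no other minimal superkey exists.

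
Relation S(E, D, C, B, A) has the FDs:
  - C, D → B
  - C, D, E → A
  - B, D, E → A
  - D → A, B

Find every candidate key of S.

Attributes never on any right-hand side: {C, D, E} — every candidate key must contain all of them.
Closure of {C, D, E} is {A, B, C, D, E}, the whole schema; {C, D, E} is a candidate key.
No other minimal set has full closure, so this is the only candidate key.

{C, D, E}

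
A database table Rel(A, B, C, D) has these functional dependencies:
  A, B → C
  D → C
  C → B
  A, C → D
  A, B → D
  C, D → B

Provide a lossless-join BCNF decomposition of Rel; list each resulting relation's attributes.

{A, D}; {B, C}; {C, D}

Candidate keys of the original relation: {A, B}, {A, C}, {A, D}.
In {A, B, C, D}, {D} is not a superkey ({D}⁺ restricted to this set is {B, C, D}), so split on D → B, C into {B, C, D} and {A, D}.
In {B, C, D}, {C} is not a superkey ({C}⁺ restricted to this set is {B, C}), so split on C → B into {B, C} and {C, D}.
{B, C}: every determinant is a superkey — BCNF.
{C, D}: every determinant is a superkey — BCNF.
{A, D}: every determinant is a superkey — BCNF.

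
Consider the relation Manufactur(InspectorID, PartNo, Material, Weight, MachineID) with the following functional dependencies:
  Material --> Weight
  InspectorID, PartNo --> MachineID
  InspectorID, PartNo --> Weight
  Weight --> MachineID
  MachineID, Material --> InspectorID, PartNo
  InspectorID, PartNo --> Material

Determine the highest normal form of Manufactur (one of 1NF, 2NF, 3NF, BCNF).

2NF

Candidate keys: {InspectorID, PartNo}, {Material}. Prime attributes: {InspectorID, Material, PartNo}.
Weight --> MachineID breaks BCNF: {Weight}⁺ = {MachineID, Weight}, so {Weight} is not a superkey.
Weight --> MachineID has non-prime {MachineID} on the right and a non-superkey on the left, so 3NF fails.
Checking every proper subset of each key, none determines a non-prime attribute — 2NF is satisfied.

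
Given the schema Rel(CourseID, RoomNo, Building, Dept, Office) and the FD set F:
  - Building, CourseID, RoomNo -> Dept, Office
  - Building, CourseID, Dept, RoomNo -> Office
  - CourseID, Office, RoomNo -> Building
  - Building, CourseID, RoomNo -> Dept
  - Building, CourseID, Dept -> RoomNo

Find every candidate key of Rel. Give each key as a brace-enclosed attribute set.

{Building, CourseID, Dept}, {Building, CourseID, RoomNo}, {CourseID, Office, RoomNo}

Attributes never on any right-hand side: {CourseID} — every candidate key must contain it.
{Building, CourseID, Dept}⁺ = {Building, CourseID, Dept, Office, RoomNo}, which is every attribute, so {Building, CourseID, Dept} is a candidate key.
{Building, CourseID, RoomNo}⁺ = {Building, CourseID, Dept, Office, RoomNo}, which is every attribute, so {Building, CourseID, RoomNo} is a candidate key.
{CourseID, Office, RoomNo}⁺ = {Building, CourseID, Dept, Office, RoomNo}, which is every attribute, so {CourseID, Office, RoomNo} is a candidate key.
Any other superkey properly contains one of these, so there are no further candidate keys.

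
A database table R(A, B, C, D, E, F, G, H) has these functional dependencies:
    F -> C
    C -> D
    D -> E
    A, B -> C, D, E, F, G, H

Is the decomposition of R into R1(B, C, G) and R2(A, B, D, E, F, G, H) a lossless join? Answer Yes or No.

No

The shared attributes are {B, G} and {B, G}⁺ = {B, G}.
R1 ⊄ {B, G} and R2 ⊄ {B, G}, so the split is lossy.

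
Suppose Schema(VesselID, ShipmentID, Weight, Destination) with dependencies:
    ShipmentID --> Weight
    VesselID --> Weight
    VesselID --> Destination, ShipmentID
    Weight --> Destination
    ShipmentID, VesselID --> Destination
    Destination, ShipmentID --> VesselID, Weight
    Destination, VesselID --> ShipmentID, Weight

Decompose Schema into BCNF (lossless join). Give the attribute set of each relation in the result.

Candidate keys of the original relation: {ShipmentID}, {VesselID}.
In {Destination, ShipmentID, VesselID, Weight}, {Weight} is not a superkey ({Weight}⁺ restricted to this set is {Destination, Weight}), so split on Weight --> Destination into {Destination, Weight} and {ShipmentID, VesselID, Weight}.
{Destination, Weight}: every determinant is a superkey — BCNF.
{ShipmentID, VesselID, Weight}: every determinant is a superkey — BCNF.

{Destination, Weight}; {ShipmentID, VesselID, Weight}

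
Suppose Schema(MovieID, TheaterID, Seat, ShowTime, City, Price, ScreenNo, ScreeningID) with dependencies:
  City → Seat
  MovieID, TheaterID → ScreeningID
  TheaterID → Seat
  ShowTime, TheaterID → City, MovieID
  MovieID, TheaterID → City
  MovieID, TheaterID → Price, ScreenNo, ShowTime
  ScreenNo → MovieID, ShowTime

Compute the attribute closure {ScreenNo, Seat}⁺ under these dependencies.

Start with {ScreenNo, Seat}.
ScreenNo → MovieID, ShowTime applies; add {MovieID, ShowTime} → now {MovieID, ScreenNo, Seat, ShowTime}.
No further FD applies.

{MovieID, ScreenNo, Seat, ShowTime}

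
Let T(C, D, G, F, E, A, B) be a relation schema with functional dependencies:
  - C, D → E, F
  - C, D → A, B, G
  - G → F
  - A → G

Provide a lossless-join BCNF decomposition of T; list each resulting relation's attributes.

{A, B, C, D, E}; {A, G}; {F, G}

Candidate key of the original relation: {C, D}.
{A, B, C, D, E, F, G}: {G} determines {F, G} here but is not a superkey — split on G → F, giving {F, G} and {A, B, C, D, E, G}.
{F, G} is in BCNF.
{A, B, C, D, E, G}: {A} determines {A, G} here but is not a superkey — split on A → G, giving {A, G} and {A, B, C, D, E}.
{A, G} is in BCNF.
{A, B, C, D, E} is in BCNF.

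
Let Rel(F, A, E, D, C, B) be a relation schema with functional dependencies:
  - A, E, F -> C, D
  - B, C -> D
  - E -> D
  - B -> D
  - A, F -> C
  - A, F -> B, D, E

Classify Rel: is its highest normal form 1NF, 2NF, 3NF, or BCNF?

Candidate key: {A, F}. Prime attributes: {A, F}.
B, C -> D breaks BCNF: {B, C}⁺ = {B, C, D}, so {B, C} is not a superkey.
Because {D} is non-prime and the left side of B, C -> D is not a superkey, the relation is not in 3NF.
Checking every proper subset of each key, none determines a non-prime attribute — 2NF is satisfied.

2NF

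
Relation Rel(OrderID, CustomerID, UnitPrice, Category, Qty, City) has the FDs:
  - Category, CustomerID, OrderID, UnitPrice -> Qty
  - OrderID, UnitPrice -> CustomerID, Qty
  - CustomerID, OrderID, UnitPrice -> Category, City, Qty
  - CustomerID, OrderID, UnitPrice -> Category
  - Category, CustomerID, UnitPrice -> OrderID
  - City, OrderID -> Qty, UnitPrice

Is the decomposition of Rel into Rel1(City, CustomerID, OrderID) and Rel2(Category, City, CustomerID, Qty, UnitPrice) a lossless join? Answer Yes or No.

No

Rel1 ∩ Rel2 = {City, CustomerID}; its closure under F is {City, CustomerID}.
Neither Rel1 nor Rel2 is contained in that closure, so the decomposition is lossy.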